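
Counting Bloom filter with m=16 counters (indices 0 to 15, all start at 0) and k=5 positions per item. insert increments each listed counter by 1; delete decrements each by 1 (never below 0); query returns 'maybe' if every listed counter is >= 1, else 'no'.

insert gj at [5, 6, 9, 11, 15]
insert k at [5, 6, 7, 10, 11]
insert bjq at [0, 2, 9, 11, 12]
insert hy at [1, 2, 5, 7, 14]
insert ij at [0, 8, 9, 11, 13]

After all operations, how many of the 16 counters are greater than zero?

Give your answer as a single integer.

Answer: 14

Derivation:
Step 1: insert gj at [5, 6, 9, 11, 15] -> counters=[0,0,0,0,0,1,1,0,0,1,0,1,0,0,0,1]
Step 2: insert k at [5, 6, 7, 10, 11] -> counters=[0,0,0,0,0,2,2,1,0,1,1,2,0,0,0,1]
Step 3: insert bjq at [0, 2, 9, 11, 12] -> counters=[1,0,1,0,0,2,2,1,0,2,1,3,1,0,0,1]
Step 4: insert hy at [1, 2, 5, 7, 14] -> counters=[1,1,2,0,0,3,2,2,0,2,1,3,1,0,1,1]
Step 5: insert ij at [0, 8, 9, 11, 13] -> counters=[2,1,2,0,0,3,2,2,1,3,1,4,1,1,1,1]
Final counters=[2,1,2,0,0,3,2,2,1,3,1,4,1,1,1,1] -> 14 nonzero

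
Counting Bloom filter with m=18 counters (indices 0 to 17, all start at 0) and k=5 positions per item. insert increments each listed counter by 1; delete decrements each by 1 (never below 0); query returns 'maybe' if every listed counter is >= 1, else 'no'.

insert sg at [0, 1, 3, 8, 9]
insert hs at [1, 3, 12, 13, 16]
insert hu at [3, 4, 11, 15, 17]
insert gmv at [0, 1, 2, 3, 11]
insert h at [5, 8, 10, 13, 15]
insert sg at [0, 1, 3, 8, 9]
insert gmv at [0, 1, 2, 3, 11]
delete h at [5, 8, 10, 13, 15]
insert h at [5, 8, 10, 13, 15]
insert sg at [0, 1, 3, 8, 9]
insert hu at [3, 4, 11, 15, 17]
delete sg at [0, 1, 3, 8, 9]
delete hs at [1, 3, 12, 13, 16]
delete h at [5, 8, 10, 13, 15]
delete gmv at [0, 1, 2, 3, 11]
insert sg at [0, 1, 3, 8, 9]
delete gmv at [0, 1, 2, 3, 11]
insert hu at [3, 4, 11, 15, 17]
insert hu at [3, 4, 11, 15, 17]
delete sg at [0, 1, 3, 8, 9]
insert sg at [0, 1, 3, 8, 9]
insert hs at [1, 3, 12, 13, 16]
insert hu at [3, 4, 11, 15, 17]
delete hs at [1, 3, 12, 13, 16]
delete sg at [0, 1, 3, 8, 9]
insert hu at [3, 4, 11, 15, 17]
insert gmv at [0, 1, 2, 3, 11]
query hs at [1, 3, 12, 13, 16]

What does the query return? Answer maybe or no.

Answer: no

Derivation:
Step 1: insert sg at [0, 1, 3, 8, 9] -> counters=[1,1,0,1,0,0,0,0,1,1,0,0,0,0,0,0,0,0]
Step 2: insert hs at [1, 3, 12, 13, 16] -> counters=[1,2,0,2,0,0,0,0,1,1,0,0,1,1,0,0,1,0]
Step 3: insert hu at [3, 4, 11, 15, 17] -> counters=[1,2,0,3,1,0,0,0,1,1,0,1,1,1,0,1,1,1]
Step 4: insert gmv at [0, 1, 2, 3, 11] -> counters=[2,3,1,4,1,0,0,0,1,1,0,2,1,1,0,1,1,1]
Step 5: insert h at [5, 8, 10, 13, 15] -> counters=[2,3,1,4,1,1,0,0,2,1,1,2,1,2,0,2,1,1]
Step 6: insert sg at [0, 1, 3, 8, 9] -> counters=[3,4,1,5,1,1,0,0,3,2,1,2,1,2,0,2,1,1]
Step 7: insert gmv at [0, 1, 2, 3, 11] -> counters=[4,5,2,6,1,1,0,0,3,2,1,3,1,2,0,2,1,1]
Step 8: delete h at [5, 8, 10, 13, 15] -> counters=[4,5,2,6,1,0,0,0,2,2,0,3,1,1,0,1,1,1]
Step 9: insert h at [5, 8, 10, 13, 15] -> counters=[4,5,2,6,1,1,0,0,3,2,1,3,1,2,0,2,1,1]
Step 10: insert sg at [0, 1, 3, 8, 9] -> counters=[5,6,2,7,1,1,0,0,4,3,1,3,1,2,0,2,1,1]
Step 11: insert hu at [3, 4, 11, 15, 17] -> counters=[5,6,2,8,2,1,0,0,4,3,1,4,1,2,0,3,1,2]
Step 12: delete sg at [0, 1, 3, 8, 9] -> counters=[4,5,2,7,2,1,0,0,3,2,1,4,1,2,0,3,1,2]
Step 13: delete hs at [1, 3, 12, 13, 16] -> counters=[4,4,2,6,2,1,0,0,3,2,1,4,0,1,0,3,0,2]
Step 14: delete h at [5, 8, 10, 13, 15] -> counters=[4,4,2,6,2,0,0,0,2,2,0,4,0,0,0,2,0,2]
Step 15: delete gmv at [0, 1, 2, 3, 11] -> counters=[3,3,1,5,2,0,0,0,2,2,0,3,0,0,0,2,0,2]
Step 16: insert sg at [0, 1, 3, 8, 9] -> counters=[4,4,1,6,2,0,0,0,3,3,0,3,0,0,0,2,0,2]
Step 17: delete gmv at [0, 1, 2, 3, 11] -> counters=[3,3,0,5,2,0,0,0,3,3,0,2,0,0,0,2,0,2]
Step 18: insert hu at [3, 4, 11, 15, 17] -> counters=[3,3,0,6,3,0,0,0,3,3,0,3,0,0,0,3,0,3]
Step 19: insert hu at [3, 4, 11, 15, 17] -> counters=[3,3,0,7,4,0,0,0,3,3,0,4,0,0,0,4,0,4]
Step 20: delete sg at [0, 1, 3, 8, 9] -> counters=[2,2,0,6,4,0,0,0,2,2,0,4,0,0,0,4,0,4]
Step 21: insert sg at [0, 1, 3, 8, 9] -> counters=[3,3,0,7,4,0,0,0,3,3,0,4,0,0,0,4,0,4]
Step 22: insert hs at [1, 3, 12, 13, 16] -> counters=[3,4,0,8,4,0,0,0,3,3,0,4,1,1,0,4,1,4]
Step 23: insert hu at [3, 4, 11, 15, 17] -> counters=[3,4,0,9,5,0,0,0,3,3,0,5,1,1,0,5,1,5]
Step 24: delete hs at [1, 3, 12, 13, 16] -> counters=[3,3,0,8,5,0,0,0,3,3,0,5,0,0,0,5,0,5]
Step 25: delete sg at [0, 1, 3, 8, 9] -> counters=[2,2,0,7,5,0,0,0,2,2,0,5,0,0,0,5,0,5]
Step 26: insert hu at [3, 4, 11, 15, 17] -> counters=[2,2,0,8,6,0,0,0,2,2,0,6,0,0,0,6,0,6]
Step 27: insert gmv at [0, 1, 2, 3, 11] -> counters=[3,3,1,9,6,0,0,0,2,2,0,7,0,0,0,6,0,6]
Query hs: check counters[1]=3 counters[3]=9 counters[12]=0 counters[13]=0 counters[16]=0 -> no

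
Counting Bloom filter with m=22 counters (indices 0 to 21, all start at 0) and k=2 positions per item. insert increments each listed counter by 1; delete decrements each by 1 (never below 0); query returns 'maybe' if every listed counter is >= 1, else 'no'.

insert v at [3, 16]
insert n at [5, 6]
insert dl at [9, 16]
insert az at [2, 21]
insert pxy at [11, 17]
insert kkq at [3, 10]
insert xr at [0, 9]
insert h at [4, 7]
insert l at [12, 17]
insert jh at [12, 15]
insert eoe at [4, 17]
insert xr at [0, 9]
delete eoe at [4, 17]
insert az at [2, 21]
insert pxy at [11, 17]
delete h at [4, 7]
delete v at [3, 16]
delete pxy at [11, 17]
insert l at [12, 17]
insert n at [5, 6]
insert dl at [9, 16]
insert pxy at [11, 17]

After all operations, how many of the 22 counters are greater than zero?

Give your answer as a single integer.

Answer: 13

Derivation:
Step 1: insert v at [3, 16] -> counters=[0,0,0,1,0,0,0,0,0,0,0,0,0,0,0,0,1,0,0,0,0,0]
Step 2: insert n at [5, 6] -> counters=[0,0,0,1,0,1,1,0,0,0,0,0,0,0,0,0,1,0,0,0,0,0]
Step 3: insert dl at [9, 16] -> counters=[0,0,0,1,0,1,1,0,0,1,0,0,0,0,0,0,2,0,0,0,0,0]
Step 4: insert az at [2, 21] -> counters=[0,0,1,1,0,1,1,0,0,1,0,0,0,0,0,0,2,0,0,0,0,1]
Step 5: insert pxy at [11, 17] -> counters=[0,0,1,1,0,1,1,0,0,1,0,1,0,0,0,0,2,1,0,0,0,1]
Step 6: insert kkq at [3, 10] -> counters=[0,0,1,2,0,1,1,0,0,1,1,1,0,0,0,0,2,1,0,0,0,1]
Step 7: insert xr at [0, 9] -> counters=[1,0,1,2,0,1,1,0,0,2,1,1,0,0,0,0,2,1,0,0,0,1]
Step 8: insert h at [4, 7] -> counters=[1,0,1,2,1,1,1,1,0,2,1,1,0,0,0,0,2,1,0,0,0,1]
Step 9: insert l at [12, 17] -> counters=[1,0,1,2,1,1,1,1,0,2,1,1,1,0,0,0,2,2,0,0,0,1]
Step 10: insert jh at [12, 15] -> counters=[1,0,1,2,1,1,1,1,0,2,1,1,2,0,0,1,2,2,0,0,0,1]
Step 11: insert eoe at [4, 17] -> counters=[1,0,1,2,2,1,1,1,0,2,1,1,2,0,0,1,2,3,0,0,0,1]
Step 12: insert xr at [0, 9] -> counters=[2,0,1,2,2,1,1,1,0,3,1,1,2,0,0,1,2,3,0,0,0,1]
Step 13: delete eoe at [4, 17] -> counters=[2,0,1,2,1,1,1,1,0,3,1,1,2,0,0,1,2,2,0,0,0,1]
Step 14: insert az at [2, 21] -> counters=[2,0,2,2,1,1,1,1,0,3,1,1,2,0,0,1,2,2,0,0,0,2]
Step 15: insert pxy at [11, 17] -> counters=[2,0,2,2,1,1,1,1,0,3,1,2,2,0,0,1,2,3,0,0,0,2]
Step 16: delete h at [4, 7] -> counters=[2,0,2,2,0,1,1,0,0,3,1,2,2,0,0,1,2,3,0,0,0,2]
Step 17: delete v at [3, 16] -> counters=[2,0,2,1,0,1,1,0,0,3,1,2,2,0,0,1,1,3,0,0,0,2]
Step 18: delete pxy at [11, 17] -> counters=[2,0,2,1,0,1,1,0,0,3,1,1,2,0,0,1,1,2,0,0,0,2]
Step 19: insert l at [12, 17] -> counters=[2,0,2,1,0,1,1,0,0,3,1,1,3,0,0,1,1,3,0,0,0,2]
Step 20: insert n at [5, 6] -> counters=[2,0,2,1,0,2,2,0,0,3,1,1,3,0,0,1,1,3,0,0,0,2]
Step 21: insert dl at [9, 16] -> counters=[2,0,2,1,0,2,2,0,0,4,1,1,3,0,0,1,2,3,0,0,0,2]
Step 22: insert pxy at [11, 17] -> counters=[2,0,2,1,0,2,2,0,0,4,1,2,3,0,0,1,2,4,0,0,0,2]
Final counters=[2,0,2,1,0,2,2,0,0,4,1,2,3,0,0,1,2,4,0,0,0,2] -> 13 nonzero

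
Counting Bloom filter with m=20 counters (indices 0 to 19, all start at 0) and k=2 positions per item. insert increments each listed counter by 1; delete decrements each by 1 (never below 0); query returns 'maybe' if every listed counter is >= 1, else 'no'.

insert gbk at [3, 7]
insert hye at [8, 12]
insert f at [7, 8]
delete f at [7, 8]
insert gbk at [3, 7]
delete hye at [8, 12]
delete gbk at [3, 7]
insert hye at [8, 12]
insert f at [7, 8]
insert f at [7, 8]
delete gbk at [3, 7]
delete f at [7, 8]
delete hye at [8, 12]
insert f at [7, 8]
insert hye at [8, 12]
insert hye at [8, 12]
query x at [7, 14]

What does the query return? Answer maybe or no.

Answer: no

Derivation:
Step 1: insert gbk at [3, 7] -> counters=[0,0,0,1,0,0,0,1,0,0,0,0,0,0,0,0,0,0,0,0]
Step 2: insert hye at [8, 12] -> counters=[0,0,0,1,0,0,0,1,1,0,0,0,1,0,0,0,0,0,0,0]
Step 3: insert f at [7, 8] -> counters=[0,0,0,1,0,0,0,2,2,0,0,0,1,0,0,0,0,0,0,0]
Step 4: delete f at [7, 8] -> counters=[0,0,0,1,0,0,0,1,1,0,0,0,1,0,0,0,0,0,0,0]
Step 5: insert gbk at [3, 7] -> counters=[0,0,0,2,0,0,0,2,1,0,0,0,1,0,0,0,0,0,0,0]
Step 6: delete hye at [8, 12] -> counters=[0,0,0,2,0,0,0,2,0,0,0,0,0,0,0,0,0,0,0,0]
Step 7: delete gbk at [3, 7] -> counters=[0,0,0,1,0,0,0,1,0,0,0,0,0,0,0,0,0,0,0,0]
Step 8: insert hye at [8, 12] -> counters=[0,0,0,1,0,0,0,1,1,0,0,0,1,0,0,0,0,0,0,0]
Step 9: insert f at [7, 8] -> counters=[0,0,0,1,0,0,0,2,2,0,0,0,1,0,0,0,0,0,0,0]
Step 10: insert f at [7, 8] -> counters=[0,0,0,1,0,0,0,3,3,0,0,0,1,0,0,0,0,0,0,0]
Step 11: delete gbk at [3, 7] -> counters=[0,0,0,0,0,0,0,2,3,0,0,0,1,0,0,0,0,0,0,0]
Step 12: delete f at [7, 8] -> counters=[0,0,0,0,0,0,0,1,2,0,0,0,1,0,0,0,0,0,0,0]
Step 13: delete hye at [8, 12] -> counters=[0,0,0,0,0,0,0,1,1,0,0,0,0,0,0,0,0,0,0,0]
Step 14: insert f at [7, 8] -> counters=[0,0,0,0,0,0,0,2,2,0,0,0,0,0,0,0,0,0,0,0]
Step 15: insert hye at [8, 12] -> counters=[0,0,0,0,0,0,0,2,3,0,0,0,1,0,0,0,0,0,0,0]
Step 16: insert hye at [8, 12] -> counters=[0,0,0,0,0,0,0,2,4,0,0,0,2,0,0,0,0,0,0,0]
Query x: check counters[7]=2 counters[14]=0 -> no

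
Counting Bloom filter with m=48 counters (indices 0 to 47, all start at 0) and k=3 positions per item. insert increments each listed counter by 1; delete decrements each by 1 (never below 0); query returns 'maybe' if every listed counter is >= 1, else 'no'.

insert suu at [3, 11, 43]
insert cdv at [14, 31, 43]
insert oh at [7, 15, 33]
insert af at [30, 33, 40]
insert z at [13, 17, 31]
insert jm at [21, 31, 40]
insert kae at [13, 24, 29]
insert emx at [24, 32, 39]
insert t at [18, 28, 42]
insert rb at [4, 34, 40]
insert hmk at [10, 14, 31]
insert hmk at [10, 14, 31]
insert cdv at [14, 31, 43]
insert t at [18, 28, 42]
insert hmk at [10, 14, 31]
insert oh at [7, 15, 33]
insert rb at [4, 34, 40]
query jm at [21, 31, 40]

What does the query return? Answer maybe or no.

Answer: maybe

Derivation:
Step 1: insert suu at [3, 11, 43] -> counters=[0,0,0,1,0,0,0,0,0,0,0,1,0,0,0,0,0,0,0,0,0,0,0,0,0,0,0,0,0,0,0,0,0,0,0,0,0,0,0,0,0,0,0,1,0,0,0,0]
Step 2: insert cdv at [14, 31, 43] -> counters=[0,0,0,1,0,0,0,0,0,0,0,1,0,0,1,0,0,0,0,0,0,0,0,0,0,0,0,0,0,0,0,1,0,0,0,0,0,0,0,0,0,0,0,2,0,0,0,0]
Step 3: insert oh at [7, 15, 33] -> counters=[0,0,0,1,0,0,0,1,0,0,0,1,0,0,1,1,0,0,0,0,0,0,0,0,0,0,0,0,0,0,0,1,0,1,0,0,0,0,0,0,0,0,0,2,0,0,0,0]
Step 4: insert af at [30, 33, 40] -> counters=[0,0,0,1,0,0,0,1,0,0,0,1,0,0,1,1,0,0,0,0,0,0,0,0,0,0,0,0,0,0,1,1,0,2,0,0,0,0,0,0,1,0,0,2,0,0,0,0]
Step 5: insert z at [13, 17, 31] -> counters=[0,0,0,1,0,0,0,1,0,0,0,1,0,1,1,1,0,1,0,0,0,0,0,0,0,0,0,0,0,0,1,2,0,2,0,0,0,0,0,0,1,0,0,2,0,0,0,0]
Step 6: insert jm at [21, 31, 40] -> counters=[0,0,0,1,0,0,0,1,0,0,0,1,0,1,1,1,0,1,0,0,0,1,0,0,0,0,0,0,0,0,1,3,0,2,0,0,0,0,0,0,2,0,0,2,0,0,0,0]
Step 7: insert kae at [13, 24, 29] -> counters=[0,0,0,1,0,0,0,1,0,0,0,1,0,2,1,1,0,1,0,0,0,1,0,0,1,0,0,0,0,1,1,3,0,2,0,0,0,0,0,0,2,0,0,2,0,0,0,0]
Step 8: insert emx at [24, 32, 39] -> counters=[0,0,0,1,0,0,0,1,0,0,0,1,0,2,1,1,0,1,0,0,0,1,0,0,2,0,0,0,0,1,1,3,1,2,0,0,0,0,0,1,2,0,0,2,0,0,0,0]
Step 9: insert t at [18, 28, 42] -> counters=[0,0,0,1,0,0,0,1,0,0,0,1,0,2,1,1,0,1,1,0,0,1,0,0,2,0,0,0,1,1,1,3,1,2,0,0,0,0,0,1,2,0,1,2,0,0,0,0]
Step 10: insert rb at [4, 34, 40] -> counters=[0,0,0,1,1,0,0,1,0,0,0,1,0,2,1,1,0,1,1,0,0,1,0,0,2,0,0,0,1,1,1,3,1,2,1,0,0,0,0,1,3,0,1,2,0,0,0,0]
Step 11: insert hmk at [10, 14, 31] -> counters=[0,0,0,1,1,0,0,1,0,0,1,1,0,2,2,1,0,1,1,0,0,1,0,0,2,0,0,0,1,1,1,4,1,2,1,0,0,0,0,1,3,0,1,2,0,0,0,0]
Step 12: insert hmk at [10, 14, 31] -> counters=[0,0,0,1,1,0,0,1,0,0,2,1,0,2,3,1,0,1,1,0,0,1,0,0,2,0,0,0,1,1,1,5,1,2,1,0,0,0,0,1,3,0,1,2,0,0,0,0]
Step 13: insert cdv at [14, 31, 43] -> counters=[0,0,0,1,1,0,0,1,0,0,2,1,0,2,4,1,0,1,1,0,0,1,0,0,2,0,0,0,1,1,1,6,1,2,1,0,0,0,0,1,3,0,1,3,0,0,0,0]
Step 14: insert t at [18, 28, 42] -> counters=[0,0,0,1,1,0,0,1,0,0,2,1,0,2,4,1,0,1,2,0,0,1,0,0,2,0,0,0,2,1,1,6,1,2,1,0,0,0,0,1,3,0,2,3,0,0,0,0]
Step 15: insert hmk at [10, 14, 31] -> counters=[0,0,0,1,1,0,0,1,0,0,3,1,0,2,5,1,0,1,2,0,0,1,0,0,2,0,0,0,2,1,1,7,1,2,1,0,0,0,0,1,3,0,2,3,0,0,0,0]
Step 16: insert oh at [7, 15, 33] -> counters=[0,0,0,1,1,0,0,2,0,0,3,1,0,2,5,2,0,1,2,0,0,1,0,0,2,0,0,0,2,1,1,7,1,3,1,0,0,0,0,1,3,0,2,3,0,0,0,0]
Step 17: insert rb at [4, 34, 40] -> counters=[0,0,0,1,2,0,0,2,0,0,3,1,0,2,5,2,0,1,2,0,0,1,0,0,2,0,0,0,2,1,1,7,1,3,2,0,0,0,0,1,4,0,2,3,0,0,0,0]
Query jm: check counters[21]=1 counters[31]=7 counters[40]=4 -> maybe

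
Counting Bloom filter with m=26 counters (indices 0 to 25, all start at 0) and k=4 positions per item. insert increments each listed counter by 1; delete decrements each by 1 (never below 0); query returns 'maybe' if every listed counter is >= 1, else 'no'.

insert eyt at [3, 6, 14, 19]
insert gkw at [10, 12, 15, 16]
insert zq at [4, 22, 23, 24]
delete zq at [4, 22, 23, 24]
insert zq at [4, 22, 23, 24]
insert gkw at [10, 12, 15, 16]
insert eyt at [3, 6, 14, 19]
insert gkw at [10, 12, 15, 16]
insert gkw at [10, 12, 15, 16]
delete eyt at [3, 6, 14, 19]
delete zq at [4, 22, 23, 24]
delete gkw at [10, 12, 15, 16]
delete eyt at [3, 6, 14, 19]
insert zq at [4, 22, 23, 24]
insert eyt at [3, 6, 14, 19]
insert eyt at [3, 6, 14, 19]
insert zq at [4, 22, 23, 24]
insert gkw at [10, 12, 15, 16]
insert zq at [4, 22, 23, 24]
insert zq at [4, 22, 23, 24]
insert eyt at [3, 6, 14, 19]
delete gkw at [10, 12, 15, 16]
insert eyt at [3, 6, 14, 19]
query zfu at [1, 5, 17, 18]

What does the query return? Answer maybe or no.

Step 1: insert eyt at [3, 6, 14, 19] -> counters=[0,0,0,1,0,0,1,0,0,0,0,0,0,0,1,0,0,0,0,1,0,0,0,0,0,0]
Step 2: insert gkw at [10, 12, 15, 16] -> counters=[0,0,0,1,0,0,1,0,0,0,1,0,1,0,1,1,1,0,0,1,0,0,0,0,0,0]
Step 3: insert zq at [4, 22, 23, 24] -> counters=[0,0,0,1,1,0,1,0,0,0,1,0,1,0,1,1,1,0,0,1,0,0,1,1,1,0]
Step 4: delete zq at [4, 22, 23, 24] -> counters=[0,0,0,1,0,0,1,0,0,0,1,0,1,0,1,1,1,0,0,1,0,0,0,0,0,0]
Step 5: insert zq at [4, 22, 23, 24] -> counters=[0,0,0,1,1,0,1,0,0,0,1,0,1,0,1,1,1,0,0,1,0,0,1,1,1,0]
Step 6: insert gkw at [10, 12, 15, 16] -> counters=[0,0,0,1,1,0,1,0,0,0,2,0,2,0,1,2,2,0,0,1,0,0,1,1,1,0]
Step 7: insert eyt at [3, 6, 14, 19] -> counters=[0,0,0,2,1,0,2,0,0,0,2,0,2,0,2,2,2,0,0,2,0,0,1,1,1,0]
Step 8: insert gkw at [10, 12, 15, 16] -> counters=[0,0,0,2,1,0,2,0,0,0,3,0,3,0,2,3,3,0,0,2,0,0,1,1,1,0]
Step 9: insert gkw at [10, 12, 15, 16] -> counters=[0,0,0,2,1,0,2,0,0,0,4,0,4,0,2,4,4,0,0,2,0,0,1,1,1,0]
Step 10: delete eyt at [3, 6, 14, 19] -> counters=[0,0,0,1,1,0,1,0,0,0,4,0,4,0,1,4,4,0,0,1,0,0,1,1,1,0]
Step 11: delete zq at [4, 22, 23, 24] -> counters=[0,0,0,1,0,0,1,0,0,0,4,0,4,0,1,4,4,0,0,1,0,0,0,0,0,0]
Step 12: delete gkw at [10, 12, 15, 16] -> counters=[0,0,0,1,0,0,1,0,0,0,3,0,3,0,1,3,3,0,0,1,0,0,0,0,0,0]
Step 13: delete eyt at [3, 6, 14, 19] -> counters=[0,0,0,0,0,0,0,0,0,0,3,0,3,0,0,3,3,0,0,0,0,0,0,0,0,0]
Step 14: insert zq at [4, 22, 23, 24] -> counters=[0,0,0,0,1,0,0,0,0,0,3,0,3,0,0,3,3,0,0,0,0,0,1,1,1,0]
Step 15: insert eyt at [3, 6, 14, 19] -> counters=[0,0,0,1,1,0,1,0,0,0,3,0,3,0,1,3,3,0,0,1,0,0,1,1,1,0]
Step 16: insert eyt at [3, 6, 14, 19] -> counters=[0,0,0,2,1,0,2,0,0,0,3,0,3,0,2,3,3,0,0,2,0,0,1,1,1,0]
Step 17: insert zq at [4, 22, 23, 24] -> counters=[0,0,0,2,2,0,2,0,0,0,3,0,3,0,2,3,3,0,0,2,0,0,2,2,2,0]
Step 18: insert gkw at [10, 12, 15, 16] -> counters=[0,0,0,2,2,0,2,0,0,0,4,0,4,0,2,4,4,0,0,2,0,0,2,2,2,0]
Step 19: insert zq at [4, 22, 23, 24] -> counters=[0,0,0,2,3,0,2,0,0,0,4,0,4,0,2,4,4,0,0,2,0,0,3,3,3,0]
Step 20: insert zq at [4, 22, 23, 24] -> counters=[0,0,0,2,4,0,2,0,0,0,4,0,4,0,2,4,4,0,0,2,0,0,4,4,4,0]
Step 21: insert eyt at [3, 6, 14, 19] -> counters=[0,0,0,3,4,0,3,0,0,0,4,0,4,0,3,4,4,0,0,3,0,0,4,4,4,0]
Step 22: delete gkw at [10, 12, 15, 16] -> counters=[0,0,0,3,4,0,3,0,0,0,3,0,3,0,3,3,3,0,0,3,0,0,4,4,4,0]
Step 23: insert eyt at [3, 6, 14, 19] -> counters=[0,0,0,4,4,0,4,0,0,0,3,0,3,0,4,3,3,0,0,4,0,0,4,4,4,0]
Query zfu: check counters[1]=0 counters[5]=0 counters[17]=0 counters[18]=0 -> no

Answer: no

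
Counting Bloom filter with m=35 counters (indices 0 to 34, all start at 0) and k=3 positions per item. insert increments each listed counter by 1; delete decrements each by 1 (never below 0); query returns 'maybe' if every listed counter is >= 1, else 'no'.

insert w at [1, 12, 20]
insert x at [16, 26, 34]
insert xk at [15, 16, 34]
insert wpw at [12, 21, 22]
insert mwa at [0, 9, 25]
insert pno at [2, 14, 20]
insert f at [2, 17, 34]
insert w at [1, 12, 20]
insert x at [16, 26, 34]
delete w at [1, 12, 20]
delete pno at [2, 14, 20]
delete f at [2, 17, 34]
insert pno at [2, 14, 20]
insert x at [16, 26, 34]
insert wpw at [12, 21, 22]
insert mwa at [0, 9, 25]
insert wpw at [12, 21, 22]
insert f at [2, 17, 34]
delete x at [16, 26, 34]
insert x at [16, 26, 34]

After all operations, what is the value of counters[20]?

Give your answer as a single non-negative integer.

Step 1: insert w at [1, 12, 20] -> counters=[0,1,0,0,0,0,0,0,0,0,0,0,1,0,0,0,0,0,0,0,1,0,0,0,0,0,0,0,0,0,0,0,0,0,0]
Step 2: insert x at [16, 26, 34] -> counters=[0,1,0,0,0,0,0,0,0,0,0,0,1,0,0,0,1,0,0,0,1,0,0,0,0,0,1,0,0,0,0,0,0,0,1]
Step 3: insert xk at [15, 16, 34] -> counters=[0,1,0,0,0,0,0,0,0,0,0,0,1,0,0,1,2,0,0,0,1,0,0,0,0,0,1,0,0,0,0,0,0,0,2]
Step 4: insert wpw at [12, 21, 22] -> counters=[0,1,0,0,0,0,0,0,0,0,0,0,2,0,0,1,2,0,0,0,1,1,1,0,0,0,1,0,0,0,0,0,0,0,2]
Step 5: insert mwa at [0, 9, 25] -> counters=[1,1,0,0,0,0,0,0,0,1,0,0,2,0,0,1,2,0,0,0,1,1,1,0,0,1,1,0,0,0,0,0,0,0,2]
Step 6: insert pno at [2, 14, 20] -> counters=[1,1,1,0,0,0,0,0,0,1,0,0,2,0,1,1,2,0,0,0,2,1,1,0,0,1,1,0,0,0,0,0,0,0,2]
Step 7: insert f at [2, 17, 34] -> counters=[1,1,2,0,0,0,0,0,0,1,0,0,2,0,1,1,2,1,0,0,2,1,1,0,0,1,1,0,0,0,0,0,0,0,3]
Step 8: insert w at [1, 12, 20] -> counters=[1,2,2,0,0,0,0,0,0,1,0,0,3,0,1,1,2,1,0,0,3,1,1,0,0,1,1,0,0,0,0,0,0,0,3]
Step 9: insert x at [16, 26, 34] -> counters=[1,2,2,0,0,0,0,0,0,1,0,0,3,0,1,1,3,1,0,0,3,1,1,0,0,1,2,0,0,0,0,0,0,0,4]
Step 10: delete w at [1, 12, 20] -> counters=[1,1,2,0,0,0,0,0,0,1,0,0,2,0,1,1,3,1,0,0,2,1,1,0,0,1,2,0,0,0,0,0,0,0,4]
Step 11: delete pno at [2, 14, 20] -> counters=[1,1,1,0,0,0,0,0,0,1,0,0,2,0,0,1,3,1,0,0,1,1,1,0,0,1,2,0,0,0,0,0,0,0,4]
Step 12: delete f at [2, 17, 34] -> counters=[1,1,0,0,0,0,0,0,0,1,0,0,2,0,0,1,3,0,0,0,1,1,1,0,0,1,2,0,0,0,0,0,0,0,3]
Step 13: insert pno at [2, 14, 20] -> counters=[1,1,1,0,0,0,0,0,0,1,0,0,2,0,1,1,3,0,0,0,2,1,1,0,0,1,2,0,0,0,0,0,0,0,3]
Step 14: insert x at [16, 26, 34] -> counters=[1,1,1,0,0,0,0,0,0,1,0,0,2,0,1,1,4,0,0,0,2,1,1,0,0,1,3,0,0,0,0,0,0,0,4]
Step 15: insert wpw at [12, 21, 22] -> counters=[1,1,1,0,0,0,0,0,0,1,0,0,3,0,1,1,4,0,0,0,2,2,2,0,0,1,3,0,0,0,0,0,0,0,4]
Step 16: insert mwa at [0, 9, 25] -> counters=[2,1,1,0,0,0,0,0,0,2,0,0,3,0,1,1,4,0,0,0,2,2,2,0,0,2,3,0,0,0,0,0,0,0,4]
Step 17: insert wpw at [12, 21, 22] -> counters=[2,1,1,0,0,0,0,0,0,2,0,0,4,0,1,1,4,0,0,0,2,3,3,0,0,2,3,0,0,0,0,0,0,0,4]
Step 18: insert f at [2, 17, 34] -> counters=[2,1,2,0,0,0,0,0,0,2,0,0,4,0,1,1,4,1,0,0,2,3,3,0,0,2,3,0,0,0,0,0,0,0,5]
Step 19: delete x at [16, 26, 34] -> counters=[2,1,2,0,0,0,0,0,0,2,0,0,4,0,1,1,3,1,0,0,2,3,3,0,0,2,2,0,0,0,0,0,0,0,4]
Step 20: insert x at [16, 26, 34] -> counters=[2,1,2,0,0,0,0,0,0,2,0,0,4,0,1,1,4,1,0,0,2,3,3,0,0,2,3,0,0,0,0,0,0,0,5]
Final counters=[2,1,2,0,0,0,0,0,0,2,0,0,4,0,1,1,4,1,0,0,2,3,3,0,0,2,3,0,0,0,0,0,0,0,5] -> counters[20]=2

Answer: 2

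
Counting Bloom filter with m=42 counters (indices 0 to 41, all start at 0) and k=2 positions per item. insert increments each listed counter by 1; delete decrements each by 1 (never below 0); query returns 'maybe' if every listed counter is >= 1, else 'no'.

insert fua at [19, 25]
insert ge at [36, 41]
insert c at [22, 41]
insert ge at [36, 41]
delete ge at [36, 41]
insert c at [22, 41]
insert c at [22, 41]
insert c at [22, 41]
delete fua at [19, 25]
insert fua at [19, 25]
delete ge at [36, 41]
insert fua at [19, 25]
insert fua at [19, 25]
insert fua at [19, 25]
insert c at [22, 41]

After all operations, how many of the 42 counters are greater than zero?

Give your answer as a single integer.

Answer: 4

Derivation:
Step 1: insert fua at [19, 25] -> counters=[0,0,0,0,0,0,0,0,0,0,0,0,0,0,0,0,0,0,0,1,0,0,0,0,0,1,0,0,0,0,0,0,0,0,0,0,0,0,0,0,0,0]
Step 2: insert ge at [36, 41] -> counters=[0,0,0,0,0,0,0,0,0,0,0,0,0,0,0,0,0,0,0,1,0,0,0,0,0,1,0,0,0,0,0,0,0,0,0,0,1,0,0,0,0,1]
Step 3: insert c at [22, 41] -> counters=[0,0,0,0,0,0,0,0,0,0,0,0,0,0,0,0,0,0,0,1,0,0,1,0,0,1,0,0,0,0,0,0,0,0,0,0,1,0,0,0,0,2]
Step 4: insert ge at [36, 41] -> counters=[0,0,0,0,0,0,0,0,0,0,0,0,0,0,0,0,0,0,0,1,0,0,1,0,0,1,0,0,0,0,0,0,0,0,0,0,2,0,0,0,0,3]
Step 5: delete ge at [36, 41] -> counters=[0,0,0,0,0,0,0,0,0,0,0,0,0,0,0,0,0,0,0,1,0,0,1,0,0,1,0,0,0,0,0,0,0,0,0,0,1,0,0,0,0,2]
Step 6: insert c at [22, 41] -> counters=[0,0,0,0,0,0,0,0,0,0,0,0,0,0,0,0,0,0,0,1,0,0,2,0,0,1,0,0,0,0,0,0,0,0,0,0,1,0,0,0,0,3]
Step 7: insert c at [22, 41] -> counters=[0,0,0,0,0,0,0,0,0,0,0,0,0,0,0,0,0,0,0,1,0,0,3,0,0,1,0,0,0,0,0,0,0,0,0,0,1,0,0,0,0,4]
Step 8: insert c at [22, 41] -> counters=[0,0,0,0,0,0,0,0,0,0,0,0,0,0,0,0,0,0,0,1,0,0,4,0,0,1,0,0,0,0,0,0,0,0,0,0,1,0,0,0,0,5]
Step 9: delete fua at [19, 25] -> counters=[0,0,0,0,0,0,0,0,0,0,0,0,0,0,0,0,0,0,0,0,0,0,4,0,0,0,0,0,0,0,0,0,0,0,0,0,1,0,0,0,0,5]
Step 10: insert fua at [19, 25] -> counters=[0,0,0,0,0,0,0,0,0,0,0,0,0,0,0,0,0,0,0,1,0,0,4,0,0,1,0,0,0,0,0,0,0,0,0,0,1,0,0,0,0,5]
Step 11: delete ge at [36, 41] -> counters=[0,0,0,0,0,0,0,0,0,0,0,0,0,0,0,0,0,0,0,1,0,0,4,0,0,1,0,0,0,0,0,0,0,0,0,0,0,0,0,0,0,4]
Step 12: insert fua at [19, 25] -> counters=[0,0,0,0,0,0,0,0,0,0,0,0,0,0,0,0,0,0,0,2,0,0,4,0,0,2,0,0,0,0,0,0,0,0,0,0,0,0,0,0,0,4]
Step 13: insert fua at [19, 25] -> counters=[0,0,0,0,0,0,0,0,0,0,0,0,0,0,0,0,0,0,0,3,0,0,4,0,0,3,0,0,0,0,0,0,0,0,0,0,0,0,0,0,0,4]
Step 14: insert fua at [19, 25] -> counters=[0,0,0,0,0,0,0,0,0,0,0,0,0,0,0,0,0,0,0,4,0,0,4,0,0,4,0,0,0,0,0,0,0,0,0,0,0,0,0,0,0,4]
Step 15: insert c at [22, 41] -> counters=[0,0,0,0,0,0,0,0,0,0,0,0,0,0,0,0,0,0,0,4,0,0,5,0,0,4,0,0,0,0,0,0,0,0,0,0,0,0,0,0,0,5]
Final counters=[0,0,0,0,0,0,0,0,0,0,0,0,0,0,0,0,0,0,0,4,0,0,5,0,0,4,0,0,0,0,0,0,0,0,0,0,0,0,0,0,0,5] -> 4 nonzero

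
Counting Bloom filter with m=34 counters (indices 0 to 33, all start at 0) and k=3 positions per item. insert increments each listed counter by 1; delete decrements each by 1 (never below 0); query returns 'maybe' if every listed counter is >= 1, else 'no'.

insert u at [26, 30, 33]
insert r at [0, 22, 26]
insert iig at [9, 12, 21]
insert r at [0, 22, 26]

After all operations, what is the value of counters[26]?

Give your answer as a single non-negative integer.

Step 1: insert u at [26, 30, 33] -> counters=[0,0,0,0,0,0,0,0,0,0,0,0,0,0,0,0,0,0,0,0,0,0,0,0,0,0,1,0,0,0,1,0,0,1]
Step 2: insert r at [0, 22, 26] -> counters=[1,0,0,0,0,0,0,0,0,0,0,0,0,0,0,0,0,0,0,0,0,0,1,0,0,0,2,0,0,0,1,0,0,1]
Step 3: insert iig at [9, 12, 21] -> counters=[1,0,0,0,0,0,0,0,0,1,0,0,1,0,0,0,0,0,0,0,0,1,1,0,0,0,2,0,0,0,1,0,0,1]
Step 4: insert r at [0, 22, 26] -> counters=[2,0,0,0,0,0,0,0,0,1,0,0,1,0,0,0,0,0,0,0,0,1,2,0,0,0,3,0,0,0,1,0,0,1]
Final counters=[2,0,0,0,0,0,0,0,0,1,0,0,1,0,0,0,0,0,0,0,0,1,2,0,0,0,3,0,0,0,1,0,0,1] -> counters[26]=3

Answer: 3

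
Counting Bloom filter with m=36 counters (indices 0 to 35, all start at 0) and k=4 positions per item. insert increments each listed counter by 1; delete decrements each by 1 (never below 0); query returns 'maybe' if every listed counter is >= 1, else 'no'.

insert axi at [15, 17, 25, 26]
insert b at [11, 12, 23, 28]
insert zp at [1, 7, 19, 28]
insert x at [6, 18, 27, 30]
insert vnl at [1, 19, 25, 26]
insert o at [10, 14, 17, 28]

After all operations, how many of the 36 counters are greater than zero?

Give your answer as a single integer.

Answer: 17

Derivation:
Step 1: insert axi at [15, 17, 25, 26] -> counters=[0,0,0,0,0,0,0,0,0,0,0,0,0,0,0,1,0,1,0,0,0,0,0,0,0,1,1,0,0,0,0,0,0,0,0,0]
Step 2: insert b at [11, 12, 23, 28] -> counters=[0,0,0,0,0,0,0,0,0,0,0,1,1,0,0,1,0,1,0,0,0,0,0,1,0,1,1,0,1,0,0,0,0,0,0,0]
Step 3: insert zp at [1, 7, 19, 28] -> counters=[0,1,0,0,0,0,0,1,0,0,0,1,1,0,0,1,0,1,0,1,0,0,0,1,0,1,1,0,2,0,0,0,0,0,0,0]
Step 4: insert x at [6, 18, 27, 30] -> counters=[0,1,0,0,0,0,1,1,0,0,0,1,1,0,0,1,0,1,1,1,0,0,0,1,0,1,1,1,2,0,1,0,0,0,0,0]
Step 5: insert vnl at [1, 19, 25, 26] -> counters=[0,2,0,0,0,0,1,1,0,0,0,1,1,0,0,1,0,1,1,2,0,0,0,1,0,2,2,1,2,0,1,0,0,0,0,0]
Step 6: insert o at [10, 14, 17, 28] -> counters=[0,2,0,0,0,0,1,1,0,0,1,1,1,0,1,1,0,2,1,2,0,0,0,1,0,2,2,1,3,0,1,0,0,0,0,0]
Final counters=[0,2,0,0,0,0,1,1,0,0,1,1,1,0,1,1,0,2,1,2,0,0,0,1,0,2,2,1,3,0,1,0,0,0,0,0] -> 17 nonzero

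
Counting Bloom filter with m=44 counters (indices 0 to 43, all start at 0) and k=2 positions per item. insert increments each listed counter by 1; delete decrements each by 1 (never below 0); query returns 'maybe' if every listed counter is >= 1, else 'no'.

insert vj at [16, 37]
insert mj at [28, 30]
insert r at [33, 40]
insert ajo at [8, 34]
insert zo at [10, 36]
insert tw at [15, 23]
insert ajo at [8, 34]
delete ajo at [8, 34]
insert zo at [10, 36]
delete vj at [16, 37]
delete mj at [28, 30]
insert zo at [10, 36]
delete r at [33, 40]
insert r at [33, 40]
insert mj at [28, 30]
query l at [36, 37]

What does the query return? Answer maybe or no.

Step 1: insert vj at [16, 37] -> counters=[0,0,0,0,0,0,0,0,0,0,0,0,0,0,0,0,1,0,0,0,0,0,0,0,0,0,0,0,0,0,0,0,0,0,0,0,0,1,0,0,0,0,0,0]
Step 2: insert mj at [28, 30] -> counters=[0,0,0,0,0,0,0,0,0,0,0,0,0,0,0,0,1,0,0,0,0,0,0,0,0,0,0,0,1,0,1,0,0,0,0,0,0,1,0,0,0,0,0,0]
Step 3: insert r at [33, 40] -> counters=[0,0,0,0,0,0,0,0,0,0,0,0,0,0,0,0,1,0,0,0,0,0,0,0,0,0,0,0,1,0,1,0,0,1,0,0,0,1,0,0,1,0,0,0]
Step 4: insert ajo at [8, 34] -> counters=[0,0,0,0,0,0,0,0,1,0,0,0,0,0,0,0,1,0,0,0,0,0,0,0,0,0,0,0,1,0,1,0,0,1,1,0,0,1,0,0,1,0,0,0]
Step 5: insert zo at [10, 36] -> counters=[0,0,0,0,0,0,0,0,1,0,1,0,0,0,0,0,1,0,0,0,0,0,0,0,0,0,0,0,1,0,1,0,0,1,1,0,1,1,0,0,1,0,0,0]
Step 6: insert tw at [15, 23] -> counters=[0,0,0,0,0,0,0,0,1,0,1,0,0,0,0,1,1,0,0,0,0,0,0,1,0,0,0,0,1,0,1,0,0,1,1,0,1,1,0,0,1,0,0,0]
Step 7: insert ajo at [8, 34] -> counters=[0,0,0,0,0,0,0,0,2,0,1,0,0,0,0,1,1,0,0,0,0,0,0,1,0,0,0,0,1,0,1,0,0,1,2,0,1,1,0,0,1,0,0,0]
Step 8: delete ajo at [8, 34] -> counters=[0,0,0,0,0,0,0,0,1,0,1,0,0,0,0,1,1,0,0,0,0,0,0,1,0,0,0,0,1,0,1,0,0,1,1,0,1,1,0,0,1,0,0,0]
Step 9: insert zo at [10, 36] -> counters=[0,0,0,0,0,0,0,0,1,0,2,0,0,0,0,1,1,0,0,0,0,0,0,1,0,0,0,0,1,0,1,0,0,1,1,0,2,1,0,0,1,0,0,0]
Step 10: delete vj at [16, 37] -> counters=[0,0,0,0,0,0,0,0,1,0,2,0,0,0,0,1,0,0,0,0,0,0,0,1,0,0,0,0,1,0,1,0,0,1,1,0,2,0,0,0,1,0,0,0]
Step 11: delete mj at [28, 30] -> counters=[0,0,0,0,0,0,0,0,1,0,2,0,0,0,0,1,0,0,0,0,0,0,0,1,0,0,0,0,0,0,0,0,0,1,1,0,2,0,0,0,1,0,0,0]
Step 12: insert zo at [10, 36] -> counters=[0,0,0,0,0,0,0,0,1,0,3,0,0,0,0,1,0,0,0,0,0,0,0,1,0,0,0,0,0,0,0,0,0,1,1,0,3,0,0,0,1,0,0,0]
Step 13: delete r at [33, 40] -> counters=[0,0,0,0,0,0,0,0,1,0,3,0,0,0,0,1,0,0,0,0,0,0,0,1,0,0,0,0,0,0,0,0,0,0,1,0,3,0,0,0,0,0,0,0]
Step 14: insert r at [33, 40] -> counters=[0,0,0,0,0,0,0,0,1,0,3,0,0,0,0,1,0,0,0,0,0,0,0,1,0,0,0,0,0,0,0,0,0,1,1,0,3,0,0,0,1,0,0,0]
Step 15: insert mj at [28, 30] -> counters=[0,0,0,0,0,0,0,0,1,0,3,0,0,0,0,1,0,0,0,0,0,0,0,1,0,0,0,0,1,0,1,0,0,1,1,0,3,0,0,0,1,0,0,0]
Query l: check counters[36]=3 counters[37]=0 -> no

Answer: no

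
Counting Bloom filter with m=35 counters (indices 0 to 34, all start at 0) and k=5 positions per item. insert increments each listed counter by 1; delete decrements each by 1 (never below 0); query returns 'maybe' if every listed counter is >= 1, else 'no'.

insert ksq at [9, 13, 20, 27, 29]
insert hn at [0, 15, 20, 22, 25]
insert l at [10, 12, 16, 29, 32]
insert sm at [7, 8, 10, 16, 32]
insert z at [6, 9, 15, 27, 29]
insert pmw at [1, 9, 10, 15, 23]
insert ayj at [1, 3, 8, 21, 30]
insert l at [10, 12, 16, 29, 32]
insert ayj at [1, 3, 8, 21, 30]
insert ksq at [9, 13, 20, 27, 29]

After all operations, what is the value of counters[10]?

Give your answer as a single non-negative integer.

Answer: 4

Derivation:
Step 1: insert ksq at [9, 13, 20, 27, 29] -> counters=[0,0,0,0,0,0,0,0,0,1,0,0,0,1,0,0,0,0,0,0,1,0,0,0,0,0,0,1,0,1,0,0,0,0,0]
Step 2: insert hn at [0, 15, 20, 22, 25] -> counters=[1,0,0,0,0,0,0,0,0,1,0,0,0,1,0,1,0,0,0,0,2,0,1,0,0,1,0,1,0,1,0,0,0,0,0]
Step 3: insert l at [10, 12, 16, 29, 32] -> counters=[1,0,0,0,0,0,0,0,0,1,1,0,1,1,0,1,1,0,0,0,2,0,1,0,0,1,0,1,0,2,0,0,1,0,0]
Step 4: insert sm at [7, 8, 10, 16, 32] -> counters=[1,0,0,0,0,0,0,1,1,1,2,0,1,1,0,1,2,0,0,0,2,0,1,0,0,1,0,1,0,2,0,0,2,0,0]
Step 5: insert z at [6, 9, 15, 27, 29] -> counters=[1,0,0,0,0,0,1,1,1,2,2,0,1,1,0,2,2,0,0,0,2,0,1,0,0,1,0,2,0,3,0,0,2,0,0]
Step 6: insert pmw at [1, 9, 10, 15, 23] -> counters=[1,1,0,0,0,0,1,1,1,3,3,0,1,1,0,3,2,0,0,0,2,0,1,1,0,1,0,2,0,3,0,0,2,0,0]
Step 7: insert ayj at [1, 3, 8, 21, 30] -> counters=[1,2,0,1,0,0,1,1,2,3,3,0,1,1,0,3,2,0,0,0,2,1,1,1,0,1,0,2,0,3,1,0,2,0,0]
Step 8: insert l at [10, 12, 16, 29, 32] -> counters=[1,2,0,1,0,0,1,1,2,3,4,0,2,1,0,3,3,0,0,0,2,1,1,1,0,1,0,2,0,4,1,0,3,0,0]
Step 9: insert ayj at [1, 3, 8, 21, 30] -> counters=[1,3,0,2,0,0,1,1,3,3,4,0,2,1,0,3,3,0,0,0,2,2,1,1,0,1,0,2,0,4,2,0,3,0,0]
Step 10: insert ksq at [9, 13, 20, 27, 29] -> counters=[1,3,0,2,0,0,1,1,3,4,4,0,2,2,0,3,3,0,0,0,3,2,1,1,0,1,0,3,0,5,2,0,3,0,0]
Final counters=[1,3,0,2,0,0,1,1,3,4,4,0,2,2,0,3,3,0,0,0,3,2,1,1,0,1,0,3,0,5,2,0,3,0,0] -> counters[10]=4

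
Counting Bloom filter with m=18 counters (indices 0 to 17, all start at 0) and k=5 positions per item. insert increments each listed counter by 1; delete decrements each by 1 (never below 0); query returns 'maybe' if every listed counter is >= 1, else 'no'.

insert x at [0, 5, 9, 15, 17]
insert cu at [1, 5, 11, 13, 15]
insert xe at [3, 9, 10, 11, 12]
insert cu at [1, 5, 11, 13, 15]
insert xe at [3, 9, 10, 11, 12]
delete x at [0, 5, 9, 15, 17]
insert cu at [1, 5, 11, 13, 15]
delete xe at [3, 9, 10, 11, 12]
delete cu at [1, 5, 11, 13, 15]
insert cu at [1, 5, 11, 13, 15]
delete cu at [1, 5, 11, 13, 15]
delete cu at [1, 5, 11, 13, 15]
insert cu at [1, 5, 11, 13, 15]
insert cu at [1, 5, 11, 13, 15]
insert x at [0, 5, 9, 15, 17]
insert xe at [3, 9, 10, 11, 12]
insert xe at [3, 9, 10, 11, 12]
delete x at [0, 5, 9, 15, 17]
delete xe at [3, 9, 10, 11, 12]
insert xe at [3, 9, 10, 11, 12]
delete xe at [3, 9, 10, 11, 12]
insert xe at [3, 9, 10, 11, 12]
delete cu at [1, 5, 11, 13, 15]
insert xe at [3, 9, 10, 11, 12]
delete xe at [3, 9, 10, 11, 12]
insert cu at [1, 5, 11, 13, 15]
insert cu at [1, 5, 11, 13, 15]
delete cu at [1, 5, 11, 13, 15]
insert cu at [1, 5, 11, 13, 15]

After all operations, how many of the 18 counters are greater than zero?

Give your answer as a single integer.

Answer: 9

Derivation:
Step 1: insert x at [0, 5, 9, 15, 17] -> counters=[1,0,0,0,0,1,0,0,0,1,0,0,0,0,0,1,0,1]
Step 2: insert cu at [1, 5, 11, 13, 15] -> counters=[1,1,0,0,0,2,0,0,0,1,0,1,0,1,0,2,0,1]
Step 3: insert xe at [3, 9, 10, 11, 12] -> counters=[1,1,0,1,0,2,0,0,0,2,1,2,1,1,0,2,0,1]
Step 4: insert cu at [1, 5, 11, 13, 15] -> counters=[1,2,0,1,0,3,0,0,0,2,1,3,1,2,0,3,0,1]
Step 5: insert xe at [3, 9, 10, 11, 12] -> counters=[1,2,0,2,0,3,0,0,0,3,2,4,2,2,0,3,0,1]
Step 6: delete x at [0, 5, 9, 15, 17] -> counters=[0,2,0,2,0,2,0,0,0,2,2,4,2,2,0,2,0,0]
Step 7: insert cu at [1, 5, 11, 13, 15] -> counters=[0,3,0,2,0,3,0,0,0,2,2,5,2,3,0,3,0,0]
Step 8: delete xe at [3, 9, 10, 11, 12] -> counters=[0,3,0,1,0,3,0,0,0,1,1,4,1,3,0,3,0,0]
Step 9: delete cu at [1, 5, 11, 13, 15] -> counters=[0,2,0,1,0,2,0,0,0,1,1,3,1,2,0,2,0,0]
Step 10: insert cu at [1, 5, 11, 13, 15] -> counters=[0,3,0,1,0,3,0,0,0,1,1,4,1,3,0,3,0,0]
Step 11: delete cu at [1, 5, 11, 13, 15] -> counters=[0,2,0,1,0,2,0,0,0,1,1,3,1,2,0,2,0,0]
Step 12: delete cu at [1, 5, 11, 13, 15] -> counters=[0,1,0,1,0,1,0,0,0,1,1,2,1,1,0,1,0,0]
Step 13: insert cu at [1, 5, 11, 13, 15] -> counters=[0,2,0,1,0,2,0,0,0,1,1,3,1,2,0,2,0,0]
Step 14: insert cu at [1, 5, 11, 13, 15] -> counters=[0,3,0,1,0,3,0,0,0,1,1,4,1,3,0,3,0,0]
Step 15: insert x at [0, 5, 9, 15, 17] -> counters=[1,3,0,1,0,4,0,0,0,2,1,4,1,3,0,4,0,1]
Step 16: insert xe at [3, 9, 10, 11, 12] -> counters=[1,3,0,2,0,4,0,0,0,3,2,5,2,3,0,4,0,1]
Step 17: insert xe at [3, 9, 10, 11, 12] -> counters=[1,3,0,3,0,4,0,0,0,4,3,6,3,3,0,4,0,1]
Step 18: delete x at [0, 5, 9, 15, 17] -> counters=[0,3,0,3,0,3,0,0,0,3,3,6,3,3,0,3,0,0]
Step 19: delete xe at [3, 9, 10, 11, 12] -> counters=[0,3,0,2,0,3,0,0,0,2,2,5,2,3,0,3,0,0]
Step 20: insert xe at [3, 9, 10, 11, 12] -> counters=[0,3,0,3,0,3,0,0,0,3,3,6,3,3,0,3,0,0]
Step 21: delete xe at [3, 9, 10, 11, 12] -> counters=[0,3,0,2,0,3,0,0,0,2,2,5,2,3,0,3,0,0]
Step 22: insert xe at [3, 9, 10, 11, 12] -> counters=[0,3,0,3,0,3,0,0,0,3,3,6,3,3,0,3,0,0]
Step 23: delete cu at [1, 5, 11, 13, 15] -> counters=[0,2,0,3,0,2,0,0,0,3,3,5,3,2,0,2,0,0]
Step 24: insert xe at [3, 9, 10, 11, 12] -> counters=[0,2,0,4,0,2,0,0,0,4,4,6,4,2,0,2,0,0]
Step 25: delete xe at [3, 9, 10, 11, 12] -> counters=[0,2,0,3,0,2,0,0,0,3,3,5,3,2,0,2,0,0]
Step 26: insert cu at [1, 5, 11, 13, 15] -> counters=[0,3,0,3,0,3,0,0,0,3,3,6,3,3,0,3,0,0]
Step 27: insert cu at [1, 5, 11, 13, 15] -> counters=[0,4,0,3,0,4,0,0,0,3,3,7,3,4,0,4,0,0]
Step 28: delete cu at [1, 5, 11, 13, 15] -> counters=[0,3,0,3,0,3,0,0,0,3,3,6,3,3,0,3,0,0]
Step 29: insert cu at [1, 5, 11, 13, 15] -> counters=[0,4,0,3,0,4,0,0,0,3,3,7,3,4,0,4,0,0]
Final counters=[0,4,0,3,0,4,0,0,0,3,3,7,3,4,0,4,0,0] -> 9 nonzero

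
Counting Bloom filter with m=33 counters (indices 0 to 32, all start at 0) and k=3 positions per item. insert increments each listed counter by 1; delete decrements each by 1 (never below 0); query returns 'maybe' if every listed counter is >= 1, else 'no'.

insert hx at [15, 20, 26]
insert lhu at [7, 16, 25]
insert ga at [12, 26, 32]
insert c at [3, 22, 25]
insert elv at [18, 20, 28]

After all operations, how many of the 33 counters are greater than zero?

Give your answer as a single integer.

Step 1: insert hx at [15, 20, 26] -> counters=[0,0,0,0,0,0,0,0,0,0,0,0,0,0,0,1,0,0,0,0,1,0,0,0,0,0,1,0,0,0,0,0,0]
Step 2: insert lhu at [7, 16, 25] -> counters=[0,0,0,0,0,0,0,1,0,0,0,0,0,0,0,1,1,0,0,0,1,0,0,0,0,1,1,0,0,0,0,0,0]
Step 3: insert ga at [12, 26, 32] -> counters=[0,0,0,0,0,0,0,1,0,0,0,0,1,0,0,1,1,0,0,0,1,0,0,0,0,1,2,0,0,0,0,0,1]
Step 4: insert c at [3, 22, 25] -> counters=[0,0,0,1,0,0,0,1,0,0,0,0,1,0,0,1,1,0,0,0,1,0,1,0,0,2,2,0,0,0,0,0,1]
Step 5: insert elv at [18, 20, 28] -> counters=[0,0,0,1,0,0,0,1,0,0,0,0,1,0,0,1,1,0,1,0,2,0,1,0,0,2,2,0,1,0,0,0,1]
Final counters=[0,0,0,1,0,0,0,1,0,0,0,0,1,0,0,1,1,0,1,0,2,0,1,0,0,2,2,0,1,0,0,0,1] -> 12 nonzero

Answer: 12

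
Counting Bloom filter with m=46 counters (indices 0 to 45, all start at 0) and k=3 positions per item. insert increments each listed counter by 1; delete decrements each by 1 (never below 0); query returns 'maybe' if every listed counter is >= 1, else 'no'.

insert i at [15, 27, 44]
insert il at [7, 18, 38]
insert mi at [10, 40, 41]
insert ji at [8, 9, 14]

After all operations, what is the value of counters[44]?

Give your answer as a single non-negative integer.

Step 1: insert i at [15, 27, 44] -> counters=[0,0,0,0,0,0,0,0,0,0,0,0,0,0,0,1,0,0,0,0,0,0,0,0,0,0,0,1,0,0,0,0,0,0,0,0,0,0,0,0,0,0,0,0,1,0]
Step 2: insert il at [7, 18, 38] -> counters=[0,0,0,0,0,0,0,1,0,0,0,0,0,0,0,1,0,0,1,0,0,0,0,0,0,0,0,1,0,0,0,0,0,0,0,0,0,0,1,0,0,0,0,0,1,0]
Step 3: insert mi at [10, 40, 41] -> counters=[0,0,0,0,0,0,0,1,0,0,1,0,0,0,0,1,0,0,1,0,0,0,0,0,0,0,0,1,0,0,0,0,0,0,0,0,0,0,1,0,1,1,0,0,1,0]
Step 4: insert ji at [8, 9, 14] -> counters=[0,0,0,0,0,0,0,1,1,1,1,0,0,0,1,1,0,0,1,0,0,0,0,0,0,0,0,1,0,0,0,0,0,0,0,0,0,0,1,0,1,1,0,0,1,0]
Final counters=[0,0,0,0,0,0,0,1,1,1,1,0,0,0,1,1,0,0,1,0,0,0,0,0,0,0,0,1,0,0,0,0,0,0,0,0,0,0,1,0,1,1,0,0,1,0] -> counters[44]=1

Answer: 1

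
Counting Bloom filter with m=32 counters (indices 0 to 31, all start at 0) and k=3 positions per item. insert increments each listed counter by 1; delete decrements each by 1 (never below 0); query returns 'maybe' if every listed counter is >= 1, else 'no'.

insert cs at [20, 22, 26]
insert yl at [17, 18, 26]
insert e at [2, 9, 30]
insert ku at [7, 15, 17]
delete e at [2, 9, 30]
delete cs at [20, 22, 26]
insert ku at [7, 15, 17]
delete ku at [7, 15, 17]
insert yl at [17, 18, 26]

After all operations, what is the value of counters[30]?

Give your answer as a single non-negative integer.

Answer: 0

Derivation:
Step 1: insert cs at [20, 22, 26] -> counters=[0,0,0,0,0,0,0,0,0,0,0,0,0,0,0,0,0,0,0,0,1,0,1,0,0,0,1,0,0,0,0,0]
Step 2: insert yl at [17, 18, 26] -> counters=[0,0,0,0,0,0,0,0,0,0,0,0,0,0,0,0,0,1,1,0,1,0,1,0,0,0,2,0,0,0,0,0]
Step 3: insert e at [2, 9, 30] -> counters=[0,0,1,0,0,0,0,0,0,1,0,0,0,0,0,0,0,1,1,0,1,0,1,0,0,0,2,0,0,0,1,0]
Step 4: insert ku at [7, 15, 17] -> counters=[0,0,1,0,0,0,0,1,0,1,0,0,0,0,0,1,0,2,1,0,1,0,1,0,0,0,2,0,0,0,1,0]
Step 5: delete e at [2, 9, 30] -> counters=[0,0,0,0,0,0,0,1,0,0,0,0,0,0,0,1,0,2,1,0,1,0,1,0,0,0,2,0,0,0,0,0]
Step 6: delete cs at [20, 22, 26] -> counters=[0,0,0,0,0,0,0,1,0,0,0,0,0,0,0,1,0,2,1,0,0,0,0,0,0,0,1,0,0,0,0,0]
Step 7: insert ku at [7, 15, 17] -> counters=[0,0,0,0,0,0,0,2,0,0,0,0,0,0,0,2,0,3,1,0,0,0,0,0,0,0,1,0,0,0,0,0]
Step 8: delete ku at [7, 15, 17] -> counters=[0,0,0,0,0,0,0,1,0,0,0,0,0,0,0,1,0,2,1,0,0,0,0,0,0,0,1,0,0,0,0,0]
Step 9: insert yl at [17, 18, 26] -> counters=[0,0,0,0,0,0,0,1,0,0,0,0,0,0,0,1,0,3,2,0,0,0,0,0,0,0,2,0,0,0,0,0]
Final counters=[0,0,0,0,0,0,0,1,0,0,0,0,0,0,0,1,0,3,2,0,0,0,0,0,0,0,2,0,0,0,0,0] -> counters[30]=0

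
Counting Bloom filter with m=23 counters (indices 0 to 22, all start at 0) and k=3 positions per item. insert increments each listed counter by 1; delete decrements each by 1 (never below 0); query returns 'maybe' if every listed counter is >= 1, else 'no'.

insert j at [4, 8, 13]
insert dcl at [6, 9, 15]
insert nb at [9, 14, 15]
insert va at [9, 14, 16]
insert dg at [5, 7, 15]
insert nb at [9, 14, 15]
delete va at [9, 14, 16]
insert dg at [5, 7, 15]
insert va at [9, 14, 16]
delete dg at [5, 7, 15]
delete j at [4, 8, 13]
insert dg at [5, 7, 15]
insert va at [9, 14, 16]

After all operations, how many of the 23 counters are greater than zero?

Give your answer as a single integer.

Step 1: insert j at [4, 8, 13] -> counters=[0,0,0,0,1,0,0,0,1,0,0,0,0,1,0,0,0,0,0,0,0,0,0]
Step 2: insert dcl at [6, 9, 15] -> counters=[0,0,0,0,1,0,1,0,1,1,0,0,0,1,0,1,0,0,0,0,0,0,0]
Step 3: insert nb at [9, 14, 15] -> counters=[0,0,0,0,1,0,1,0,1,2,0,0,0,1,1,2,0,0,0,0,0,0,0]
Step 4: insert va at [9, 14, 16] -> counters=[0,0,0,0,1,0,1,0,1,3,0,0,0,1,2,2,1,0,0,0,0,0,0]
Step 5: insert dg at [5, 7, 15] -> counters=[0,0,0,0,1,1,1,1,1,3,0,0,0,1,2,3,1,0,0,0,0,0,0]
Step 6: insert nb at [9, 14, 15] -> counters=[0,0,0,0,1,1,1,1,1,4,0,0,0,1,3,4,1,0,0,0,0,0,0]
Step 7: delete va at [9, 14, 16] -> counters=[0,0,0,0,1,1,1,1,1,3,0,0,0,1,2,4,0,0,0,0,0,0,0]
Step 8: insert dg at [5, 7, 15] -> counters=[0,0,0,0,1,2,1,2,1,3,0,0,0,1,2,5,0,0,0,0,0,0,0]
Step 9: insert va at [9, 14, 16] -> counters=[0,0,0,0,1,2,1,2,1,4,0,0,0,1,3,5,1,0,0,0,0,0,0]
Step 10: delete dg at [5, 7, 15] -> counters=[0,0,0,0,1,1,1,1,1,4,0,0,0,1,3,4,1,0,0,0,0,0,0]
Step 11: delete j at [4, 8, 13] -> counters=[0,0,0,0,0,1,1,1,0,4,0,0,0,0,3,4,1,0,0,0,0,0,0]
Step 12: insert dg at [5, 7, 15] -> counters=[0,0,0,0,0,2,1,2,0,4,0,0,0,0,3,5,1,0,0,0,0,0,0]
Step 13: insert va at [9, 14, 16] -> counters=[0,0,0,0,0,2,1,2,0,5,0,0,0,0,4,5,2,0,0,0,0,0,0]
Final counters=[0,0,0,0,0,2,1,2,0,5,0,0,0,0,4,5,2,0,0,0,0,0,0] -> 7 nonzero

Answer: 7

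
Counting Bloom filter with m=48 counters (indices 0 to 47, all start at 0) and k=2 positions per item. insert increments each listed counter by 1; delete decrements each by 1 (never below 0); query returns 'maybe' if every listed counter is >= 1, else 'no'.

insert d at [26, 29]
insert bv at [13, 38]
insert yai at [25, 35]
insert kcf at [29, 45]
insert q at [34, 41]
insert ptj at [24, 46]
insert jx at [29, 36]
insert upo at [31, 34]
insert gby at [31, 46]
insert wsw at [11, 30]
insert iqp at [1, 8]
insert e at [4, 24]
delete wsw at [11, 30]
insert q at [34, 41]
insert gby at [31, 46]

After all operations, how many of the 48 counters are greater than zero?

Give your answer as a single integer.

Step 1: insert d at [26, 29] -> counters=[0,0,0,0,0,0,0,0,0,0,0,0,0,0,0,0,0,0,0,0,0,0,0,0,0,0,1,0,0,1,0,0,0,0,0,0,0,0,0,0,0,0,0,0,0,0,0,0]
Step 2: insert bv at [13, 38] -> counters=[0,0,0,0,0,0,0,0,0,0,0,0,0,1,0,0,0,0,0,0,0,0,0,0,0,0,1,0,0,1,0,0,0,0,0,0,0,0,1,0,0,0,0,0,0,0,0,0]
Step 3: insert yai at [25, 35] -> counters=[0,0,0,0,0,0,0,0,0,0,0,0,0,1,0,0,0,0,0,0,0,0,0,0,0,1,1,0,0,1,0,0,0,0,0,1,0,0,1,0,0,0,0,0,0,0,0,0]
Step 4: insert kcf at [29, 45] -> counters=[0,0,0,0,0,0,0,0,0,0,0,0,0,1,0,0,0,0,0,0,0,0,0,0,0,1,1,0,0,2,0,0,0,0,0,1,0,0,1,0,0,0,0,0,0,1,0,0]
Step 5: insert q at [34, 41] -> counters=[0,0,0,0,0,0,0,0,0,0,0,0,0,1,0,0,0,0,0,0,0,0,0,0,0,1,1,0,0,2,0,0,0,0,1,1,0,0,1,0,0,1,0,0,0,1,0,0]
Step 6: insert ptj at [24, 46] -> counters=[0,0,0,0,0,0,0,0,0,0,0,0,0,1,0,0,0,0,0,0,0,0,0,0,1,1,1,0,0,2,0,0,0,0,1,1,0,0,1,0,0,1,0,0,0,1,1,0]
Step 7: insert jx at [29, 36] -> counters=[0,0,0,0,0,0,0,0,0,0,0,0,0,1,0,0,0,0,0,0,0,0,0,0,1,1,1,0,0,3,0,0,0,0,1,1,1,0,1,0,0,1,0,0,0,1,1,0]
Step 8: insert upo at [31, 34] -> counters=[0,0,0,0,0,0,0,0,0,0,0,0,0,1,0,0,0,0,0,0,0,0,0,0,1,1,1,0,0,3,0,1,0,0,2,1,1,0,1,0,0,1,0,0,0,1,1,0]
Step 9: insert gby at [31, 46] -> counters=[0,0,0,0,0,0,0,0,0,0,0,0,0,1,0,0,0,0,0,0,0,0,0,0,1,1,1,0,0,3,0,2,0,0,2,1,1,0,1,0,0,1,0,0,0,1,2,0]
Step 10: insert wsw at [11, 30] -> counters=[0,0,0,0,0,0,0,0,0,0,0,1,0,1,0,0,0,0,0,0,0,0,0,0,1,1,1,0,0,3,1,2,0,0,2,1,1,0,1,0,0,1,0,0,0,1,2,0]
Step 11: insert iqp at [1, 8] -> counters=[0,1,0,0,0,0,0,0,1,0,0,1,0,1,0,0,0,0,0,0,0,0,0,0,1,1,1,0,0,3,1,2,0,0,2,1,1,0,1,0,0,1,0,0,0,1,2,0]
Step 12: insert e at [4, 24] -> counters=[0,1,0,0,1,0,0,0,1,0,0,1,0,1,0,0,0,0,0,0,0,0,0,0,2,1,1,0,0,3,1,2,0,0,2,1,1,0,1,0,0,1,0,0,0,1,2,0]
Step 13: delete wsw at [11, 30] -> counters=[0,1,0,0,1,0,0,0,1,0,0,0,0,1,0,0,0,0,0,0,0,0,0,0,2,1,1,0,0,3,0,2,0,0,2,1,1,0,1,0,0,1,0,0,0,1,2,0]
Step 14: insert q at [34, 41] -> counters=[0,1,0,0,1,0,0,0,1,0,0,0,0,1,0,0,0,0,0,0,0,0,0,0,2,1,1,0,0,3,0,2,0,0,3,1,1,0,1,0,0,2,0,0,0,1,2,0]
Step 15: insert gby at [31, 46] -> counters=[0,1,0,0,1,0,0,0,1,0,0,0,0,1,0,0,0,0,0,0,0,0,0,0,2,1,1,0,0,3,0,3,0,0,3,1,1,0,1,0,0,2,0,0,0,1,3,0]
Final counters=[0,1,0,0,1,0,0,0,1,0,0,0,0,1,0,0,0,0,0,0,0,0,0,0,2,1,1,0,0,3,0,3,0,0,3,1,1,0,1,0,0,2,0,0,0,1,3,0] -> 16 nonzero

Answer: 16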